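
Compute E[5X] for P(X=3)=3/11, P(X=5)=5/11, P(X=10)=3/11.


E[5X] = sum(g(x)*P(x))
= 15*3/11 + 25*5/11 + 50*3/11
= 320/11

320/11


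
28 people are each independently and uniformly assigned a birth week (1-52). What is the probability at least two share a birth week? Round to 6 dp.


P(all different) = prod((52-i)/52 for i=0..27) = 0.000116
P(at least one match) = 1 - 0.000116 = 0.999884

0.999884


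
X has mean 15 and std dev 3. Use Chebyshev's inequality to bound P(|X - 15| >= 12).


k = 12/3 = 4
Chebyshev: P(|X-mu| >= k*sigma) <= 1/k^2 = 1/4^2 = 1/16

1/16


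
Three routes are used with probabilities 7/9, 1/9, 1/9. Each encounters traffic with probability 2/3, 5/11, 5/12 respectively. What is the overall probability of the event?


P(A) = P(A|B1)P(B1) + P(A|B2)P(B2) + P(A|B3)P(B3)
= 2/3*7/9 + 5/11*1/9 + 5/12*1/9
= 14/27 + 5/99 + 5/108 = 731/1188

731/1188


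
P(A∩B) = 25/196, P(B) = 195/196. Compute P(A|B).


P(A|B) = P(A∩B)/P(B) = (25/196)/(195/196) = 25/195 = 5/39

5/39


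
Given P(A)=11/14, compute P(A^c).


P(A') = 1 - P(A) = 1 - 11/14 = 3/14

3/14


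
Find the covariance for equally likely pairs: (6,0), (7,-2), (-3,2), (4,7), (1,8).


E[X]=3, E[Y]=3, E[XY]=16/5
Cov(X,Y) = E[XY] - E[X]E[Y] = 16/5 - 3*3 = -29/5

-29/5


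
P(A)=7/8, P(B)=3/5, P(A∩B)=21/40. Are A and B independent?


P(A)*P(B) = 7/8*3/5 = 21/40
P(A∩B) = 21/40, which equals P(A)P(B), so independent

Yes, A and B are independent


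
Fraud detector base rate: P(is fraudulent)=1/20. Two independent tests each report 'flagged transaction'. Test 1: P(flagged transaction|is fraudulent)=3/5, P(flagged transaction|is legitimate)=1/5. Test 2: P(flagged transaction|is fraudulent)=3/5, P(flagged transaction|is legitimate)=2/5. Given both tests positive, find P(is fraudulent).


After test 1: P(+) = 3/5*1/20 + 1/5*19/20 = 11/50
P(B|+) = (3/100)/(11/50) = 3/22
After test 2 (use post1 as new prior): P(+) = 3/5*3/22 + 2/5*19/22 = 47/110
P(B|+,+) = (9/110)/(47/110) = 9/47

9/47


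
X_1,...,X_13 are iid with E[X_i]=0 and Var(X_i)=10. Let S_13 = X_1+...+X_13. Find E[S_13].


E[S_n] = n*E[X_1] = 13*0 = 0

0


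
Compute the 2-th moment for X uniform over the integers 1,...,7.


E[X^2] = (1/7) * sum(x^2 for x=1..7)
= 140/7 = 20

20


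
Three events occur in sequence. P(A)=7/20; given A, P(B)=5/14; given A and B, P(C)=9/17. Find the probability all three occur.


P(A∩B∩C) = P(A) * P(B|A) * P(C|A∩B)
= 7/20 * 5/14 * 9/17
= 1/8 * 9/17 = 9/136

9/136


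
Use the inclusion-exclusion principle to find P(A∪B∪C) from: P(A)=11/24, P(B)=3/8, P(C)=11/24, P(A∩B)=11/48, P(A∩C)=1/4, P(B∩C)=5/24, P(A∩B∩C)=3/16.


P(A∪B∪C) = P(A)+P(B)+P(C) - P(AB)-P(AC)-P(BC) + P(ABC)
= 11/24+3/8+11/24 - 11/48-1/4-5/24 + 3/16
= 19/24

19/24


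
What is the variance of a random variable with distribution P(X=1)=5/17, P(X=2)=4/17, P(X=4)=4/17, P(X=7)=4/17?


E[X] = 57/17, E[X^2] = 281/17
Var(X) = E[X^2] - (E[X])^2 = 281/17 - (57/17)^2 = 1528/289

1528/289


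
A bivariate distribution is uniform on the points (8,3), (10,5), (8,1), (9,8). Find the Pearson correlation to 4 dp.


Cov(X,Y) = 1.3125, Var(X) = 0.6875, Var(Y) = 6.6875
rho = Cov/(sqrt(VarX)*sqrt(VarY)) = 0.6121

0.6121


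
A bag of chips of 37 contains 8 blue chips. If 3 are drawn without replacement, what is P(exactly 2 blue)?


P(X=2) = C(8,2)*C(29,1) / C(37,3)
= 28*29 / 7770
= 812/7770 = 58/555

58/555


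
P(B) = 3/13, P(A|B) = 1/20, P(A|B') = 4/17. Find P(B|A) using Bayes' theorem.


P(A) = P(A|B)P(B) + P(A|B')P(B') = 1/20*3/13 + 4/17*10/13 = 851/4420
P(B|A) = P(A|B)P(B)/P(A) = (3/260)/(851/4420) = 51/851

51/851


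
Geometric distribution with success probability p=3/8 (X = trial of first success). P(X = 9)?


P(X=9) = (1-p)^8 * p = (5/8)^8 * 3/8
= 390625/16777216 * 3/8 = 1171875/134217728

1171875/134217728


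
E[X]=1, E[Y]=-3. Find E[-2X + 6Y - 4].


E[-2X + 6Y - 4] = -2*E[X] + 6*E[Y] - 4
= (-2)*(1) + (6)*(-3) + (-4)
= -2 - 18 - 4 = -24

-24


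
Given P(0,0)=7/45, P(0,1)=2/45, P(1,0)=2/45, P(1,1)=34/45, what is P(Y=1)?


P(Y=1) = P(0,1)+P(1,1) = 2/45 + 34/45 = 36/45 = 4/5

4/5


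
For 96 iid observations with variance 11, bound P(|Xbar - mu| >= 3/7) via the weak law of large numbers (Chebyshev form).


Var(Xbar) = Var(X)/n = 11/96
Chebyshev: P(|Xbar-mu| >= 3/7) <= Var(Xbar)/(3/7)^2 = (11/96)/(9/49) = 539/864

539/864


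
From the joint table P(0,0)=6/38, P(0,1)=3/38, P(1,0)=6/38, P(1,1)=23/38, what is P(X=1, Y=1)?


Read from table: P(X=1, Y=1) = 23/38

23/38


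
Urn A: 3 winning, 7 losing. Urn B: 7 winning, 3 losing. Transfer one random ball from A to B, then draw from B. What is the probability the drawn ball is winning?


P(transfer winning) = 3/10; P(transfer losing) = 7/10
If winning transferred: Urn II has 8 winning of 11, so P(winning|winning moved) = 8/11
If losing transferred: Urn II has 7 winning of 11, so P(winning|losing moved) = 7/11
By total probability: P(winning) = 3/10*8/11 + 7/10*7/11 = 73/110

73/110


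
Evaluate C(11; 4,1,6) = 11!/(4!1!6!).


11! = 39916800
Denominator: 4!=24 * 1!=1 * 6!=720
Coefficient = 39916800 / 17280 = 2310

2310


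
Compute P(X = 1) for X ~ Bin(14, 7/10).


P(X=1) = C(14,1) * p^1 * (1-p)^13
= 14 * 7/10 * 1594323/10000000000000
= 78121827/50000000000000

78121827/50000000000000


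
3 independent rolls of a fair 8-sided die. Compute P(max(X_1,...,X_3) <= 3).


P(max <= 3) = P(all X_i <= 3) = (P(X_1 <= 3))^3
= (3/8)^3 = 27/512

27/512


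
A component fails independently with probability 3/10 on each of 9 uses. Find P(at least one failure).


P(at least one) = 1 - P(none)
P(none) = (1 - 3/10)^9 = (7/10)^9 = 40353607/1000000000
P(at least one) = 1 - 40353607/1000000000 = 959646393/1000000000

959646393/1000000000


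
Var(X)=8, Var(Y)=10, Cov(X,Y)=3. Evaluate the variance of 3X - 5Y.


Var(3X - 5Y) = 3^2*Var(X) + (-5)^2*Var(Y) + 2*3*(-5)*Cov(X,Y)
= 9*8 + 25*10 - 30*3
= 72 + 250 - 90 = 232

232


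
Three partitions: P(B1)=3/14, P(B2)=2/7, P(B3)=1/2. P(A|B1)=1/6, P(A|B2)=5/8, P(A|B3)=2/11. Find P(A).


P(A) = P(A|B1)P(B1) + P(A|B2)P(B2) + P(A|B3)P(B3)
= 1/6*3/14 + 5/8*2/7 + 2/11*1/2
= 1/28 + 5/28 + 1/11 = 47/154

47/154


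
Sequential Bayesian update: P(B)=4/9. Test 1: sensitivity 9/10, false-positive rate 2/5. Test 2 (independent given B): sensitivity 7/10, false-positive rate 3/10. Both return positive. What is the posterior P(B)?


After test 1: P(+) = 9/10*4/9 + 2/5*5/9 = 28/45
P(B|+) = (2/5)/(28/45) = 9/14
After test 2 (use post1 as new prior): P(+) = 7/10*9/14 + 3/10*5/14 = 39/70
P(B|+,+) = (9/20)/(39/70) = 21/26

21/26


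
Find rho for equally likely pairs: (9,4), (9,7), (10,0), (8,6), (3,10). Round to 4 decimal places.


Cov(X,Y) = -6.7200, Var(X) = 6.1600, Var(Y) = 11.0400
rho = Cov/(sqrt(VarX)*sqrt(VarY)) = -0.8149

-0.8149


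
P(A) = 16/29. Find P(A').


P(A') = 1 - P(A) = 1 - 16/29 = 13/29

13/29


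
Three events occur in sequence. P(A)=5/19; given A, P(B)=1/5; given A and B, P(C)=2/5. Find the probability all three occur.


P(A∩B∩C) = P(A) * P(B|A) * P(C|A∩B)
= 5/19 * 1/5 * 2/5
= 1/19 * 2/5 = 2/95

2/95


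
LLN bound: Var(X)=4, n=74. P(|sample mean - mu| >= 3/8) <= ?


Var(Xbar) = Var(X)/n = 4/74
Chebyshev: P(|Xbar-mu| >= 3/8) <= Var(Xbar)/(3/8)^2 = (2/37)/(9/64) = 128/333

128/333


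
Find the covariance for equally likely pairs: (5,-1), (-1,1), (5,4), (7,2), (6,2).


E[X]=22/5, E[Y]=8/5, E[XY]=8
Cov(X,Y) = E[XY] - E[X]E[Y] = 8 - 22/5*8/5 = 24/25

24/25


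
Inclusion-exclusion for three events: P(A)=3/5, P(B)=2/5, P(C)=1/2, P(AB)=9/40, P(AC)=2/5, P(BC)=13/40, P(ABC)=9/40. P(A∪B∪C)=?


P(A∪B∪C) = P(A)+P(B)+P(C) - P(AB)-P(AC)-P(BC) + P(ABC)
= 3/5+2/5+1/2 - 9/40-2/5-13/40 + 9/40
= 31/40

31/40


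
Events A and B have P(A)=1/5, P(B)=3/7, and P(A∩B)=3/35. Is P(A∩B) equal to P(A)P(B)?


P(A)*P(B) = 1/5*3/7 = 3/35
P(A∩B) = 3/35, which equals P(A)P(B), so independent

Yes, A and B are independent


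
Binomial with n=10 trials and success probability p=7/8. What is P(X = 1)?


P(X=1) = C(10,1) * p^1 * (1-p)^9
= 10 * 7/8 * 1/134217728
= 35/536870912

35/536870912


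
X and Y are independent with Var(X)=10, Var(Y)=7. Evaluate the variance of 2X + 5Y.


Independence => Cov(X,Y)=0
Var(2X + 5Y) = 2^2*Var(X) + 5^2*Var(Y)
= 4*10 + 25*7 = 215

215


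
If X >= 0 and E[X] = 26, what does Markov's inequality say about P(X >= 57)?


Markov: P(X >= a) <= E[X]/a
P(X >= 57) <= 26/57

26/57


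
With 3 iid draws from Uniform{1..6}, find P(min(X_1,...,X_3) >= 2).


P(min >= 2) = P(all X_i >= 2) = (P(X_1 >= 2))^3
= (5/6)^3 = 125/216

125/216


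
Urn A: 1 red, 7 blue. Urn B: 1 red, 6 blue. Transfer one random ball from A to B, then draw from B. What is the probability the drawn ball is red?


P(transfer red) = 1/8; P(transfer blue) = 7/8
If red transferred: Urn II has 2 red of 8, so P(red|red moved) = 1/4
If blue transferred: Urn II has 1 red of 8, so P(red|blue moved) = 1/8
By total probability: P(red) = 1/8*1/4 + 7/8*1/8 = 9/64

9/64


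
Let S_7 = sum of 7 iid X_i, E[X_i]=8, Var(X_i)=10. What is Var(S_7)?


By independence, Var(S_n) = n*Var(X_1) = 7*10 = 70

70


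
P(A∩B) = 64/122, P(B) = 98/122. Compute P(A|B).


P(A|B) = P(A∩B)/P(B) = (64/122)/(98/122) = 64/98 = 32/49

32/49


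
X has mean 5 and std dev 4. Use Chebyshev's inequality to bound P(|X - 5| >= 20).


k = 20/4 = 5
Chebyshev: P(|X-mu| >= k*sigma) <= 1/k^2 = 1/5^2 = 1/25

1/25


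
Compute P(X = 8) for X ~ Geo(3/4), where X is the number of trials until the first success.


P(X=8) = (1-p)^7 * p = (1/4)^7 * 3/4
= 1/16384 * 3/4 = 3/65536

3/65536


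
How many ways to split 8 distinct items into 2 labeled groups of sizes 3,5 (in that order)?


8! = 40320
Denominator: 3!=6 * 5!=120
Coefficient = 40320 / 720 = 56

56


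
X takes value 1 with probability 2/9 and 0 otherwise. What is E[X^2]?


For Bernoulli: X in {0,1}
E[X^2] = 0^2*(1-2/9) + 1^2*2/9 = 2/9

2/9


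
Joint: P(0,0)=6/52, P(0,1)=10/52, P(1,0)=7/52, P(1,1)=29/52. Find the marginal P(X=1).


P(X=1) = P(1,0)+P(1,1) = 7/52 + 29/52 = 36/52 = 9/13

9/13


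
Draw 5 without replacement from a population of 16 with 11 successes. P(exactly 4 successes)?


P(X=4) = C(11,4)*C(5,1) / C(16,5)
= 330*5 / 4368
= 1650/4368 = 275/728

275/728


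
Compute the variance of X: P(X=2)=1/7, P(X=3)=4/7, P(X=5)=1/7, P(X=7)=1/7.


E[X] = 26/7, E[X^2] = 114/7
Var(X) = E[X^2] - (E[X])^2 = 114/7 - (26/7)^2 = 122/49

122/49


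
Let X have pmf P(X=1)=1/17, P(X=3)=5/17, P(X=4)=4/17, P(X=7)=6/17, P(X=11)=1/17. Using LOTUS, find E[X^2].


E[X^2] = sum(g(x)*P(x))
= 1*1/17 + 9*5/17 + 16*4/17 + 49*6/17 + 121*1/17
= 525/17

525/17


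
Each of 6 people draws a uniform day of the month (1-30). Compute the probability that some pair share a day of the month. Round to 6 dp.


P(all different) = prod((30-i)/30 for i=0..5) = 0.586444
P(at least one match) = 1 - 0.586444 = 0.413556

0.413556


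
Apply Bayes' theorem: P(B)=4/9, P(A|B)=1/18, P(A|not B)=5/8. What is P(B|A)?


P(A) = P(A|B)P(B) + P(A|B')P(B') = 1/18*4/9 + 5/8*5/9 = 241/648
P(B|A) = P(A|B)P(B)/P(A) = (2/81)/(241/648) = 16/241

16/241


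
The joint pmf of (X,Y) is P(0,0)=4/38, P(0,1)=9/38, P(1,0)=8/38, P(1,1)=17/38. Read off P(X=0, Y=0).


Read from table: P(X=0, Y=0) = 4/38 = 2/19

2/19


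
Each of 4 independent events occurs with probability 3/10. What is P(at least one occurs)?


P(at least one) = 1 - P(none)
P(none) = (1 - 3/10)^4 = (7/10)^4 = 2401/10000
P(at least one) = 1 - 2401/10000 = 7599/10000

7599/10000


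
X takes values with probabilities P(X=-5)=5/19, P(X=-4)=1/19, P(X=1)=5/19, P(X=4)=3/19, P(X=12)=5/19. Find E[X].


E[X] = sum(x * P(x))
= -5*5/19 - 4*1/19 + 1*5/19 + 4*3/19 + 12*5/19
= 48/19

48/19


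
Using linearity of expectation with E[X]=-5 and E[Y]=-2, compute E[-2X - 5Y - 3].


E[-2X - 5Y - 3] = -2*E[X] - 5*E[Y] - 3
= (-2)*(-5) + (-5)*(-2) + (-3)
= 10 + 10 - 3 = 17

17


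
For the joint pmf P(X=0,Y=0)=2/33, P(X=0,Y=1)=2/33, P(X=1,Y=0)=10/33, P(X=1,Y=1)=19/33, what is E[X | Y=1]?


P(Y=1) = 21/33
E[X|Y=1] = (0*2 + 1*19)/21 = 19/21

19/21


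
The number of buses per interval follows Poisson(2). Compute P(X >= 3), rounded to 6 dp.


P(X>=3) = 1 - P(X<=2) = 1 - (e^(-2)*2^0/0! + e^(-2)*2^1/1! + e^(-2)*2^2/2!)
≈ 1 - (0.1353352832 + 0.2706705665 + 0.2706705665)
= 1 - 0.6766764162 = 0.3233235838
≈ 0.323324

0.323324


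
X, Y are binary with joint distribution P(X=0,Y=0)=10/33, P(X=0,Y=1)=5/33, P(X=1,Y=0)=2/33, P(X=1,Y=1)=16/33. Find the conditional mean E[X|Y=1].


P(Y=1) = 21/33
E[X|Y=1] = (0*5 + 1*16)/21 = 16/21

16/21


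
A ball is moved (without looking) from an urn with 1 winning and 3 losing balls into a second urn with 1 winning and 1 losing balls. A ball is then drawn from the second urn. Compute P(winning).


P(transfer winning) = 1/4; P(transfer losing) = 3/4
If winning transferred: Urn II has 2 winning of 3, so P(winning|winning moved) = 2/3
If losing transferred: Urn II has 1 winning of 3, so P(winning|losing moved) = 1/3
By total probability: P(winning) = 1/4*2/3 + 3/4*1/3 = 5/12

5/12


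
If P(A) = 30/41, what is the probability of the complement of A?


P(A') = 1 - P(A) = 1 - 30/41 = 11/41

11/41


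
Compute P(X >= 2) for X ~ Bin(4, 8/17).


P(X>=2) = P(X=2) + P(X=3) + P(X=4)
= 31104/83521 + 18432/83521 + 4096/83521
= 53632/83521

53632/83521


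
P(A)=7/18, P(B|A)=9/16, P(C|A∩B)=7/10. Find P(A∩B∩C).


P(A∩B∩C) = P(A) * P(B|A) * P(C|A∩B)
= 7/18 * 9/16 * 7/10
= 7/32 * 7/10 = 49/320

49/320


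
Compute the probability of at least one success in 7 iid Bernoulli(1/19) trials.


P(at least one) = 1 - P(none)
P(none) = (1 - 1/19)^7 = (18/19)^7 = 612220032/893871739
P(at least one) = 1 - 612220032/893871739 = 281651707/893871739

281651707/893871739


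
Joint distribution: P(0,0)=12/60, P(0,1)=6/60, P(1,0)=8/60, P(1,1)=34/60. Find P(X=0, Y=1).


Read from table: P(X=0, Y=1) = 6/60 = 1/10

1/10


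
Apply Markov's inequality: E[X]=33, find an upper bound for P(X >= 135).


Markov: P(X >= a) <= E[X]/a
P(X >= 135) <= 33/135 = 11/45

11/45


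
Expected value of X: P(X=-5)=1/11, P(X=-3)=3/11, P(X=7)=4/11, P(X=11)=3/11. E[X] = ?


E[X] = sum(x * P(x))
= -5*1/11 - 3*3/11 + 7*4/11 + 11*3/11
= 47/11

47/11


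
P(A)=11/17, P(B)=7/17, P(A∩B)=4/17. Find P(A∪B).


P(A∪B) = P(A) + P(B) - P(A∩B)
= 11/17 + 7/17 - 4/17 = 14/17

14/17


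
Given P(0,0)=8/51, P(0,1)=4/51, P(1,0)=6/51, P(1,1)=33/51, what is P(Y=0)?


P(Y=0) = P(0,0)+P(1,0) = 8/51 + 6/51 = 14/51

14/51


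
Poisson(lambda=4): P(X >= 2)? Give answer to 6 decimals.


P(X>=2) = 1 - P(X<=1) = 1 - (e^(-4)*4^0/0! + e^(-4)*4^1/1!)
≈ 1 - (0.0183156389 + 0.0732625556)
= 1 - 0.0915781945 = 0.9084218055
≈ 0.908422

0.908422


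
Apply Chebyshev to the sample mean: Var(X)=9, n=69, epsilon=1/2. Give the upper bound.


Var(Xbar) = Var(X)/n = 9/69
Chebyshev: P(|Xbar-mu| >= 1/2) <= Var(Xbar)/(1/2)^2 = (3/23)/(1/4) = 12/23

12/23


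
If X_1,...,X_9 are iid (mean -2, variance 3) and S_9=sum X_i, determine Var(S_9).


By independence, Var(S_n) = n*Var(X_1) = 9*3 = 27

27


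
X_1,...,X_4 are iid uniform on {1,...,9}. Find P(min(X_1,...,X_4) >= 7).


P(min >= 7) = P(all X_i >= 7) = (P(X_1 >= 7))^4
= (3/9)^4 = (1/3)^4 = 1/81

1/81


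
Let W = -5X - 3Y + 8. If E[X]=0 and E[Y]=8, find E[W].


E[-5X - 3Y + 8] = -5*E[X] - 3*E[Y] + 8
= (-5)*(0) + (-3)*(8) + (8)
= 0 - 24 + 8 = -16

-16


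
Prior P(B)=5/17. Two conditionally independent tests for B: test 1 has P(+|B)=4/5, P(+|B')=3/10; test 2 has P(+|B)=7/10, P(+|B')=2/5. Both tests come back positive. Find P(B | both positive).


After test 1: P(+) = 4/5*5/17 + 3/10*12/17 = 38/85
P(B|+) = (4/17)/(38/85) = 10/19
After test 2 (use post1 as new prior): P(+) = 7/10*10/19 + 2/5*9/19 = 53/95
P(B|+,+) = (7/19)/(53/95) = 35/53

35/53


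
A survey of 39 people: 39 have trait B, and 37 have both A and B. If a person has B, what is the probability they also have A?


P(A|B) = P(A∩B)/P(B) = (37/39)/(39/39) = 37/39

37/39


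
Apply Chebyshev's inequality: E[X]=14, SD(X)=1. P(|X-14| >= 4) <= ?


k = 4/1 = 4
Chebyshev: P(|X-mu| >= k*sigma) <= 1/k^2 = 1/4^2 = 1/16

1/16


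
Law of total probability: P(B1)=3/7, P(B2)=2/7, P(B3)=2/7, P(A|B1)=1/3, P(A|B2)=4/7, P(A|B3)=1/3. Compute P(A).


P(A) = P(A|B1)P(B1) + P(A|B2)P(B2) + P(A|B3)P(B3)
= 1/3*3/7 + 4/7*2/7 + 1/3*2/7
= 1/7 + 8/49 + 2/21 = 59/147

59/147


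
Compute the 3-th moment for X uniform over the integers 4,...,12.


E[X^3] = (1/9) * sum(x^3 for x=4..12)
= 6048/9 = 672

672


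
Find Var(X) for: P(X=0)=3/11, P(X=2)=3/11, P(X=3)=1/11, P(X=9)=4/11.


E[X] = 45/11, E[X^2] = 345/11
Var(X) = E[X^2] - (E[X])^2 = 345/11 - (45/11)^2 = 1770/121

1770/121


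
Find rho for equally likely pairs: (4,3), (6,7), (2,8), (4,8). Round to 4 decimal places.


Cov(X,Y) = -0.5000, Var(X) = 2.0000, Var(Y) = 4.2500
rho = Cov/(sqrt(VarX)*sqrt(VarY)) = -0.1715

-0.1715


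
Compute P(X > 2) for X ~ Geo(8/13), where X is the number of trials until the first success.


P(X > 2) = P(first 2 trials all fail) = (1-p)^2 = (5/13)^2 = 25/169

25/169


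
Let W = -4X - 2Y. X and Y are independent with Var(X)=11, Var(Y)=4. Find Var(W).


Independence => Cov(X,Y)=0
Var(-4X - 2Y) = (-4)^2*Var(X) + (-2)^2*Var(Y)
= 16*11 + 4*4 = 192

192


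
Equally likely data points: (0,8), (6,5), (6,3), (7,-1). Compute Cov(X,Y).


E[X]=19/4, E[Y]=15/4, E[XY]=41/4
Cov(X,Y) = E[XY] - E[X]E[Y] = 41/4 - 19/4*15/4 = -121/16

-121/16


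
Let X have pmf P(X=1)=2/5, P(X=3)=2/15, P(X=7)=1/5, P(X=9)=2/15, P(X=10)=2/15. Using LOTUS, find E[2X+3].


E[2X+3] = sum(g(x)*P(x))
= 5*2/5 + 9*2/15 + 17*1/5 + 21*2/15 + 23*2/15
= 187/15

187/15


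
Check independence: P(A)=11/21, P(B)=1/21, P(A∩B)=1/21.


P(A)*P(B) = 11/21*1/21 = 11/441
P(A∩B) = 1/21 != 11/441, so not independent

No, A and B are not independent


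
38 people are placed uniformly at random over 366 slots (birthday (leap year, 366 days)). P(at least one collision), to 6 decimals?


P(all different) = prod((366-i)/366 for i=0..37) = 0.136703
P(at least one match) = 1 - 0.136703 = 0.863297

0.863297


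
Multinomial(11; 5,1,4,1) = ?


11! = 39916800
Denominator: 5!=120 * 1!=1 * 4!=24 * 1!=1
Coefficient = 39916800 / 2880 = 13860

13860


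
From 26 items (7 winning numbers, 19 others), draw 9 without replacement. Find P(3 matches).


P(X=3) = C(7,3)*C(19,6) / C(26,9)
= 35*27132 / 3124550
= 949620/3124550 = 4998/16445

4998/16445


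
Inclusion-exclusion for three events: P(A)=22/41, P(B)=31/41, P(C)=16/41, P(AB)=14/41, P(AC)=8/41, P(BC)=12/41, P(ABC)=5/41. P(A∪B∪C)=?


P(A∪B∪C) = P(A)+P(B)+P(C) - P(AB)-P(AC)-P(BC) + P(ABC)
= 22/41+31/41+16/41 - 14/41-8/41-12/41 + 5/41
= 40/41

40/41


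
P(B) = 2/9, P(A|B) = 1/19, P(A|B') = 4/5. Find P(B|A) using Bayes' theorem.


P(A) = P(A|B)P(B) + P(A|B')P(B') = 1/19*2/9 + 4/5*7/9 = 542/855
P(B|A) = P(A|B)P(B)/P(A) = (2/171)/(542/855) = 5/271

5/271


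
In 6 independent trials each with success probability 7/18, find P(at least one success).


P(at least one) = 1 - P(none)
P(none) = (1 - 7/18)^6 = (11/18)^6 = 1771561/34012224
P(at least one) = 1 - 1771561/34012224 = 32240663/34012224

32240663/34012224


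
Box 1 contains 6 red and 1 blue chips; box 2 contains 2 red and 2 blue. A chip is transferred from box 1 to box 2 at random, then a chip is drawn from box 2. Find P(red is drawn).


P(transfer red) = 6/7; P(transfer blue) = 1/7
If red transferred: Urn II has 3 red of 5, so P(red|red moved) = 3/5
If blue transferred: Urn II has 2 red of 5, so P(red|blue moved) = 2/5
By total probability: P(red) = 6/7*3/5 + 1/7*2/5 = 4/7

4/7


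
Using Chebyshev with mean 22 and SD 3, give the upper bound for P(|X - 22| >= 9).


k = 9/3 = 3
Chebyshev: P(|X-mu| >= k*sigma) <= 1/k^2 = 1/3^2 = 1/9

1/9


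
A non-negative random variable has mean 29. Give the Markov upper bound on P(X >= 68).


Markov: P(X >= a) <= E[X]/a
P(X >= 68) <= 29/68

29/68


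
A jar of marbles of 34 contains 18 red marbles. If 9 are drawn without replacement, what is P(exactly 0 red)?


P(X=0) = C(18,0)*C(16,9) / C(34,9)
= 1*11440 / 52451256
= 11440/52451256 = 10/45849

10/45849


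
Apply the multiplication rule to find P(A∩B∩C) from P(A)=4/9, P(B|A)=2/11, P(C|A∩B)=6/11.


P(A∩B∩C) = P(A) * P(B|A) * P(C|A∩B)
= 4/9 * 2/11 * 6/11
= 8/99 * 6/11 = 16/363

16/363


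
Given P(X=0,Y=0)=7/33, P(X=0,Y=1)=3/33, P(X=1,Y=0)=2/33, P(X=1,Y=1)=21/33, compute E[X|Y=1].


P(Y=1) = 24/33
E[X|Y=1] = (0*3 + 1*21)/24 = 21/24 = 7/8

7/8


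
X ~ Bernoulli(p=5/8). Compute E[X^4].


For Bernoulli: X in {0,1}
E[X^4] = 0^4*(1-5/8) + 1^4*5/8 = 5/8

5/8


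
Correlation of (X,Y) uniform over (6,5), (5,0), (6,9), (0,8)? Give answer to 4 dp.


Cov(X,Y) = -2.3750, Var(X) = 6.1875, Var(Y) = 12.2500
rho = Cov/(sqrt(VarX)*sqrt(VarY)) = -0.2728

-0.2728


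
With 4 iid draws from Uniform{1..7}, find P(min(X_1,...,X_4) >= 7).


P(min >= 7) = P(all X_i >= 7) = (P(X_1 >= 7))^4
= (1/7)^4 = 1/2401

1/2401


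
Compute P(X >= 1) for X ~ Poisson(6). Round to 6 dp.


P(X>=1) = 1 - P(X<=0) = 1 - (e^(-6)*6^0/0!)
≈ 1 - 0.0024787522 = 0.9975212478
≈ 0.997521

0.997521


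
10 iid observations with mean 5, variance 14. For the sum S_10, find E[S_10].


E[S_n] = n*E[X_1] = 10*5 = 50

50


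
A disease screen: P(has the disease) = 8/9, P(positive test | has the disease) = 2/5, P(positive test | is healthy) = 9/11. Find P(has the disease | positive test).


P(A) = P(A|B)P(B) + P(A|B')P(B') = 2/5*8/9 + 9/11*1/9 = 221/495
P(B|A) = P(A|B)P(B)/P(A) = (16/45)/(221/495) = 176/221

176/221


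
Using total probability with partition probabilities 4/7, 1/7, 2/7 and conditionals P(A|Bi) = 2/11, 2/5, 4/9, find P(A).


P(A) = P(A|B1)P(B1) + P(A|B2)P(B2) + P(A|B3)P(B3)
= 2/11*4/7 + 2/5*1/7 + 4/9*2/7
= 8/77 + 2/35 + 8/63 = 998/3465

998/3465


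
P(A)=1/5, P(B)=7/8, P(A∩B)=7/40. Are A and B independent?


P(A)*P(B) = 1/5*7/8 = 7/40
P(A∩B) = 7/40, which equals P(A)P(B), so independent

Yes, A and B are independent


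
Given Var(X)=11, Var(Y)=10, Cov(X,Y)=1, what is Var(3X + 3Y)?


Var(3X + 3Y) = 3^2*Var(X) + 3^2*Var(Y) + 2*3*3*Cov(X,Y)
= 9*11 + 9*10 + 18*1
= 99 + 90 + 18 = 207

207


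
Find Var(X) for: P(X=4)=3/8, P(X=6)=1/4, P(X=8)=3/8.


E[X] = 6, E[X^2] = 39
Var(X) = E[X^2] - (E[X])^2 = 39 - (6)^2 = 3

3


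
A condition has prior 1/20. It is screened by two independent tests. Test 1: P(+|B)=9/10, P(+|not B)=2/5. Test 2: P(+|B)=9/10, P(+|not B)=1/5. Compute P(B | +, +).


After test 1: P(+) = 9/10*1/20 + 2/5*19/20 = 17/40
P(B|+) = (9/200)/(17/40) = 9/85
After test 2 (use post1 as new prior): P(+) = 9/10*9/85 + 1/5*76/85 = 233/850
P(B|+,+) = (81/850)/(233/850) = 81/233

81/233


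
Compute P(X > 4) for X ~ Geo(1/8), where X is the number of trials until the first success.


P(X > 4) = P(first 4 trials all fail) = (1-p)^4 = (7/8)^4 = 2401/4096

2401/4096


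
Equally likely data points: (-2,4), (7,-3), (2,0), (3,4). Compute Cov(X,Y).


E[X]=5/2, E[Y]=5/4, E[XY]=-17/4
Cov(X,Y) = E[XY] - E[X]E[Y] = -17/4 - 5/2*5/4 = -59/8

-59/8


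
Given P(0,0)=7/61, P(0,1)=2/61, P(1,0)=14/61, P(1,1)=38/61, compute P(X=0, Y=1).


Read from table: P(X=0, Y=1) = 2/61

2/61


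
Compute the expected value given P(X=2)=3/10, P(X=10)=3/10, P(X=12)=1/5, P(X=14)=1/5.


E[X] = sum(x * P(x))
= 2*3/10 + 10*3/10 + 12*1/5 + 14*1/5
= 44/5

44/5


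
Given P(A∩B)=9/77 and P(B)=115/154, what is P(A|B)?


P(A|B) = P(A∩B)/P(B) = (18/154)/(115/154) = 18/115

18/115


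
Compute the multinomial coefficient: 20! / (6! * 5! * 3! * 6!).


20! = 2432902008176640000
Denominator: 6!=720 * 5!=120 * 3!=6 * 6!=720
Coefficient = 2432902008176640000 / 373248000 = 6518191680

6518191680


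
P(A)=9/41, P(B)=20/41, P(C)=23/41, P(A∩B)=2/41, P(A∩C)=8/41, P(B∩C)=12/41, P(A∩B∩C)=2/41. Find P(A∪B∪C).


P(A∪B∪C) = P(A)+P(B)+P(C) - P(AB)-P(AC)-P(BC) + P(ABC)
= 9/41+20/41+23/41 - 2/41-8/41-12/41 + 2/41
= 32/41

32/41


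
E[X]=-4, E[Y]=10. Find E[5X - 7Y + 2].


E[5X - 7Y + 2] = 5*E[X] - 7*E[Y] + 2
= (5)*(-4) + (-7)*(10) + (2)
= -20 - 70 + 2 = -88

-88


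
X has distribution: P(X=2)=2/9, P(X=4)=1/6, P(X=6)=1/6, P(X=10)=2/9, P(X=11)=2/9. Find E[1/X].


E[1/X] = sum(g(x)*P(x))
= 1/2*2/9 + 1/4*1/6 + 1/6*1/6 + 1/10*2/9 + 1/11*2/9
= 883/3960

883/3960


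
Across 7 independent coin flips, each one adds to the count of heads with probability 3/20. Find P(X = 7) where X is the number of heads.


P(X=7) = C(7,7) * p^7 * (1-p)^0
= 1 * 2187/1280000000 * 1
= 2187/1280000000

2187/1280000000


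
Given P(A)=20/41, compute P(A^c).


P(A') = 1 - P(A) = 1 - 20/41 = 21/41

21/41


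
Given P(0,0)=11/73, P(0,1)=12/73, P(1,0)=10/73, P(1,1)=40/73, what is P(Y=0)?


P(Y=0) = P(0,0)+P(1,0) = 11/73 + 10/73 = 21/73

21/73


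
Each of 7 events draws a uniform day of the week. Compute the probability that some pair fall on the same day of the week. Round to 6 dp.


P(all different) = prod((7-i)/7 for i=0..6) = 0.006120
P(at least one match) = 1 - 0.006120 = 0.993880

0.993880


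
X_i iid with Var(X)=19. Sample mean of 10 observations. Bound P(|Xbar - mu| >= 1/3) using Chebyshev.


Var(Xbar) = Var(X)/n = 19/10
Chebyshev: P(|Xbar-mu| >= 1/3) <= Var(Xbar)/(1/3)^2 = (19/10)/(1/9) = 171/10
Bound exceeds 1, so trivial bound: 1

1


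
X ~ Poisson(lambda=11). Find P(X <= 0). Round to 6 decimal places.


P(X<=0) = e^(-11)*11^0/0!
≈ 0.0000167017
≈ 0.000017

0.000017


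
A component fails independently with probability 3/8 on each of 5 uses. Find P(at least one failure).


P(at least one) = 1 - P(none)
P(none) = (1 - 3/8)^5 = (5/8)^5 = 3125/32768
P(at least one) = 1 - 3125/32768 = 29643/32768

29643/32768


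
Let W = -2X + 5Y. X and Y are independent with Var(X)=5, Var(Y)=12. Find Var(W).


Independence => Cov(X,Y)=0
Var(-2X + 5Y) = (-2)^2*Var(X) + 5^2*Var(Y)
= 4*5 + 25*12 = 320

320


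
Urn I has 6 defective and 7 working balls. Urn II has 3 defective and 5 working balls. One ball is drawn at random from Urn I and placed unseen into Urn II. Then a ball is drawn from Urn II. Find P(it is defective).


P(transfer defective) = 6/13; P(transfer working) = 7/13
If defective transferred: Urn II has 4 defective of 9, so P(defective|defective moved) = 4/9
If working transferred: Urn II has 3 defective of 9, so P(defective|working moved) = 1/3
By total probability: P(defective) = 6/13*4/9 + 7/13*1/3 = 5/13

5/13


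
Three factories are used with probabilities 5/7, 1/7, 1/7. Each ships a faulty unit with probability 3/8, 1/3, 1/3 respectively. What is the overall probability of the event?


P(A) = P(A|B1)P(B1) + P(A|B2)P(B2) + P(A|B3)P(B3)
= 3/8*5/7 + 1/3*1/7 + 1/3*1/7
= 15/56 + 1/21 + 1/21 = 61/168

61/168


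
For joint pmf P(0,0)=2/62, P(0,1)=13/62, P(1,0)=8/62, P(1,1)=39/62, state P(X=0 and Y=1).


Read from table: P(X=0, Y=1) = 13/62

13/62


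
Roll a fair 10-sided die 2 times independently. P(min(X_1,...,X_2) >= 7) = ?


P(min >= 7) = P(all X_i >= 7) = (P(X_1 >= 7))^2
= (4/10)^2 = (2/5)^2 = 4/25

4/25


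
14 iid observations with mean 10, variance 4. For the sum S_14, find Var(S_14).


By independence, Var(S_n) = n*Var(X_1) = 14*4 = 56

56


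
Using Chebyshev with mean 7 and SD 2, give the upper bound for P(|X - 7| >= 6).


k = 6/2 = 3
Chebyshev: P(|X-mu| >= k*sigma) <= 1/k^2 = 1/3^2 = 1/9

1/9


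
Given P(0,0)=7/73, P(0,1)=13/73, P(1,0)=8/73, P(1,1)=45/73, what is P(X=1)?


P(X=1) = P(1,0)+P(1,1) = 8/73 + 45/73 = 53/73

53/73


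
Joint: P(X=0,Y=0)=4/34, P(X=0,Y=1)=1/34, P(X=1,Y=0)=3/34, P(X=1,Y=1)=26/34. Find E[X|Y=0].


P(Y=0) = 7/34
E[X|Y=0] = (0*4 + 1*3)/7 = 3/7

3/7


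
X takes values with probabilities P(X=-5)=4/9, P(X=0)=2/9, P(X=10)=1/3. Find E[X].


E[X] = sum(x * P(x))
= -5*4/9 + 0*2/9 + 10*1/3
= 10/9

10/9


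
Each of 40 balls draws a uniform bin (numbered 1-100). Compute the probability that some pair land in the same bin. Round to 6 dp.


P(all different) = prod((100-i)/100 for i=0..39) = 0.000112
P(at least one match) = 1 - 0.000112 = 0.999888

0.999888


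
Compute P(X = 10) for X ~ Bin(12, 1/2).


P(X=10) = C(12,10) * p^10 * (1-p)^2
= 66 * 1/1024 * 1/4
= 33/2048

33/2048


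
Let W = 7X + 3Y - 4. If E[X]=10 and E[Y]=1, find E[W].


E[7X + 3Y - 4] = 7*E[X] + 3*E[Y] - 4
= (7)*(10) + (3)*(1) + (-4)
= 70 + 3 - 4 = 69

69


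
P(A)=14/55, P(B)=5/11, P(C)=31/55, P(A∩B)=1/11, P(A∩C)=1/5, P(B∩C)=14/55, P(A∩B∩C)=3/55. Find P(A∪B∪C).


P(A∪B∪C) = P(A)+P(B)+P(C) - P(AB)-P(AC)-P(BC) + P(ABC)
= 14/55+5/11+31/55 - 1/11-1/5-14/55 + 3/55
= 43/55

43/55


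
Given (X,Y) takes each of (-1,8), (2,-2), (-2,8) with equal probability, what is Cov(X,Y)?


E[X]=-1/3, E[Y]=14/3, E[XY]=-28/3
Cov(X,Y) = E[XY] - E[X]E[Y] = -28/3 + 1/3*14/3 = -70/9

-70/9


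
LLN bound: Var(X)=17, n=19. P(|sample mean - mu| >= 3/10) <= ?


Var(Xbar) = Var(X)/n = 17/19
Chebyshev: P(|Xbar-mu| >= 3/10) <= Var(Xbar)/(3/10)^2 = (17/19)/(9/100) = 1700/171
Bound exceeds 1, so trivial bound: 1

1


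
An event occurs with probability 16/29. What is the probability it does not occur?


P(A') = 1 - P(A) = 1 - 16/29 = 13/29

13/29


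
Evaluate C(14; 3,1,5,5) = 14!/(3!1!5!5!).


14! = 87178291200
Denominator: 3!=6 * 1!=1 * 5!=120 * 5!=120
Coefficient = 87178291200 / 86400 = 1009008

1009008


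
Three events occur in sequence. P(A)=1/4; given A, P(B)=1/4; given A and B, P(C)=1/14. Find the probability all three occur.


P(A∩B∩C) = P(A) * P(B|A) * P(C|A∩B)
= 1/4 * 1/4 * 1/14
= 1/16 * 1/14 = 1/224

1/224


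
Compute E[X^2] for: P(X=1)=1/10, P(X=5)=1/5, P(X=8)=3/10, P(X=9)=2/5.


E[X^2] = sum(x^2 * P(x))
= 1*1/10 + 25*1/5 + 64*3/10 + 81*2/5
= 567/10

567/10


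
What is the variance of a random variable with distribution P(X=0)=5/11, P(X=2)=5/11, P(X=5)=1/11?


E[X] = 15/11, E[X^2] = 45/11
Var(X) = E[X^2] - (E[X])^2 = 45/11 - (15/11)^2 = 270/121

270/121


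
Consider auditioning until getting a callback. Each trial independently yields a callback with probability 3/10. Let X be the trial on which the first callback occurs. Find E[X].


For geometric (trials until first success), E[X] = 1/p = 1/(3/10) = 10/3

10/3


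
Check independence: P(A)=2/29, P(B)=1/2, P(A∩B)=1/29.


P(A)*P(B) = 2/29*1/2 = 1/29
P(A∩B) = 1/29, which equals P(A)P(B), so independent

Yes, A and B are independent


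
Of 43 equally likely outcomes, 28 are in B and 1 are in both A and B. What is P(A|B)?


P(A|B) = P(A∩B)/P(B) = (1/43)/(28/43) = 1/28

1/28


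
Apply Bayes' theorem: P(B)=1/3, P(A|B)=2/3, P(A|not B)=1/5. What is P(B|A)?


P(A) = P(A|B)P(B) + P(A|B')P(B') = 2/3*1/3 + 1/5*2/3 = 16/45
P(B|A) = P(A|B)P(B)/P(A) = (2/9)/(16/45) = 5/8

5/8


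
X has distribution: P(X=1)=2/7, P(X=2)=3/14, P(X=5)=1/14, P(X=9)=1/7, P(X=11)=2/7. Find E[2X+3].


E[2X+3] = sum(g(x)*P(x))
= 5*2/7 + 7*3/14 + 13*1/14 + 21*1/7 + 25*2/7
= 14

14


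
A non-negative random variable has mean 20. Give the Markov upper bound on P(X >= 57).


Markov: P(X >= a) <= E[X]/a
P(X >= 57) <= 20/57

20/57


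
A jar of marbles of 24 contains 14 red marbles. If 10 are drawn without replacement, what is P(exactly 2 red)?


P(X=2) = C(14,2)*C(10,8) / C(24,10)
= 91*45 / 1961256
= 4095/1961256 = 1365/653752

1365/653752


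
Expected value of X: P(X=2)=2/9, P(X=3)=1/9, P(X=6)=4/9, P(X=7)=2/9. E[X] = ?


E[X] = sum(x * P(x))
= 2*2/9 + 3*1/9 + 6*4/9 + 7*2/9
= 5

5


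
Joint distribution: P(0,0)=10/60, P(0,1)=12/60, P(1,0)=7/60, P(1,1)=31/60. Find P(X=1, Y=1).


Read from table: P(X=1, Y=1) = 31/60

31/60


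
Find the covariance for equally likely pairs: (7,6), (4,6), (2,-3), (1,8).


E[X]=7/2, E[Y]=17/4, E[XY]=17
Cov(X,Y) = E[XY] - E[X]E[Y] = 17 - 7/2*17/4 = 17/8

17/8


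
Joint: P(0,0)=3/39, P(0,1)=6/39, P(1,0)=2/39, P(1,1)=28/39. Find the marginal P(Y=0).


P(Y=0) = P(0,0)+P(1,0) = 3/39 + 2/39 = 5/39

5/39


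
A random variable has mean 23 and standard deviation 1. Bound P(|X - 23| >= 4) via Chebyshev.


k = 4/1 = 4
Chebyshev: P(|X-mu| >= k*sigma) <= 1/k^2 = 1/4^2 = 1/16

1/16


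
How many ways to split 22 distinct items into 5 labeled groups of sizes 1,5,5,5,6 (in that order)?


22! = 1124000727777607680000
Denominator: 1!=1 * 5!=120 * 5!=120 * 5!=120 * 6!=720
Coefficient = 1124000727777607680000 / 1244160000 = 903421366848

903421366848


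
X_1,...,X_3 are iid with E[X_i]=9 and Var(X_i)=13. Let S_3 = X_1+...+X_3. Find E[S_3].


E[S_n] = n*E[X_1] = 3*9 = 27

27


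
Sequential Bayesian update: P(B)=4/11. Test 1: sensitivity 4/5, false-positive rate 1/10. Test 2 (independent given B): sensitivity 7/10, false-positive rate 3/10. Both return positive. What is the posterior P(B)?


After test 1: P(+) = 4/5*4/11 + 1/10*7/11 = 39/110
P(B|+) = (16/55)/(39/110) = 32/39
After test 2 (use post1 as new prior): P(+) = 7/10*32/39 + 3/10*7/39 = 49/78
P(B|+,+) = (112/195)/(49/78) = 32/35

32/35


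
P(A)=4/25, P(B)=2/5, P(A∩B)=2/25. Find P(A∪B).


P(A∪B) = P(A) + P(B) - P(A∩B)
= 4/25 + 2/5 - 2/25 = 12/25

12/25


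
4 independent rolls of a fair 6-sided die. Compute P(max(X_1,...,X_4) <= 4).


P(max <= 4) = P(all X_i <= 4) = (P(X_1 <= 4))^4
= (4/6)^4 = (2/3)^4 = 16/81

16/81


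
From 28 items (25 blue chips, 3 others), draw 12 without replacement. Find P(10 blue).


P(X=10) = C(25,10)*C(3,2) / C(28,12)
= 3268760*3 / 30421755
= 9806280/30421755 = 88/273

88/273


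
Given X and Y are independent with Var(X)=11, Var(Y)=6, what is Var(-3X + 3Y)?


Independence => Cov(X,Y)=0
Var(-3X + 3Y) = (-3)^2*Var(X) + 3^2*Var(Y)
= 9*11 + 9*6 = 153

153


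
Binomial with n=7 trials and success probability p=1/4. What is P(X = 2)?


P(X=2) = C(7,2) * p^2 * (1-p)^5
= 21 * 1/16 * 243/1024
= 5103/16384

5103/16384


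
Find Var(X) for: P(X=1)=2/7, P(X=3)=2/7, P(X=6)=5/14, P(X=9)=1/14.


E[X] = 55/14, E[X^2] = 43/2
Var(X) = E[X^2] - (E[X])^2 = 43/2 - (55/14)^2 = 1189/196

1189/196


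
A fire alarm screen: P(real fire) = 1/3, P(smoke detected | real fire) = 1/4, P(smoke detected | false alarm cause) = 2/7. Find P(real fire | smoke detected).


P(A) = P(A|B)P(B) + P(A|B')P(B') = 1/4*1/3 + 2/7*2/3 = 23/84
P(B|A) = P(A|B)P(B)/P(A) = (1/12)/(23/84) = 7/23

7/23


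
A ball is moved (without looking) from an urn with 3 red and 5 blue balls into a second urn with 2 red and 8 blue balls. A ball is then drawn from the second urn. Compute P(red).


P(transfer red) = 3/8; P(transfer blue) = 5/8
If red transferred: Urn II has 3 red of 11, so P(red|red moved) = 3/11
If blue transferred: Urn II has 2 red of 11, so P(red|blue moved) = 2/11
By total probability: P(red) = 3/8*3/11 + 5/8*2/11 = 19/88

19/88


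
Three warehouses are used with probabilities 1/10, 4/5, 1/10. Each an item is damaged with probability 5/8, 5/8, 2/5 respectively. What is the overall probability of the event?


P(A) = P(A|B1)P(B1) + P(A|B2)P(B2) + P(A|B3)P(B3)
= 5/8*1/10 + 5/8*4/5 + 2/5*1/10
= 1/16 + 1/2 + 1/25 = 241/400

241/400


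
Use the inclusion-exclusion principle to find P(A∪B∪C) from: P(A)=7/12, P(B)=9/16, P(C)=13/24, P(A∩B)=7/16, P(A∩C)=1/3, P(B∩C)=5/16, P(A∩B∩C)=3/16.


P(A∪B∪C) = P(A)+P(B)+P(C) - P(AB)-P(AC)-P(BC) + P(ABC)
= 7/12+9/16+13/24 - 7/16-1/3-5/16 + 3/16
= 19/24

19/24


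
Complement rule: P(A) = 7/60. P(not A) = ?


P(A') = 1 - P(A) = 1 - 7/60 = 53/60

53/60


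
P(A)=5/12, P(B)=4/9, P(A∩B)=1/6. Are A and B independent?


P(A)*P(B) = 5/12*4/9 = 5/27
P(A∩B) = 1/6 != 5/27, so not independent

No, A and B are not independent


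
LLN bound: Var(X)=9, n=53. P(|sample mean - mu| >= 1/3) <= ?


Var(Xbar) = Var(X)/n = 9/53
Chebyshev: P(|Xbar-mu| >= 1/3) <= Var(Xbar)/(1/3)^2 = (9/53)/(1/9) = 81/53
Bound exceeds 1, so trivial bound: 1

1


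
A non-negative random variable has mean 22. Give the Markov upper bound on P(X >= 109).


Markov: P(X >= a) <= E[X]/a
P(X >= 109) <= 22/109

22/109


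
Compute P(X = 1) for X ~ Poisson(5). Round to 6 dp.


P(X=1) = e^(-5) * 5^1 / 1!
≈ 0.006737946999 * 5 / 1
≈ 0.033690

0.033690


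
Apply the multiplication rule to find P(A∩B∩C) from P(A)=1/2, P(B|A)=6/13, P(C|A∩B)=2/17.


P(A∩B∩C) = P(A) * P(B|A) * P(C|A∩B)
= 1/2 * 6/13 * 2/17
= 3/13 * 2/17 = 6/221

6/221


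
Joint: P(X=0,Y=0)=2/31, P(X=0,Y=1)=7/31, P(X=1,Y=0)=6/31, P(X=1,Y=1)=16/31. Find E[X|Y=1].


P(Y=1) = 23/31
E[X|Y=1] = (0*7 + 1*16)/23 = 16/23

16/23


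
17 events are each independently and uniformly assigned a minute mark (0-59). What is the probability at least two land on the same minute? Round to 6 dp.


P(all different) = prod((60-i)/60 for i=0..16) = 0.081369
P(at least one match) = 1 - 0.081369 = 0.918631

0.918631


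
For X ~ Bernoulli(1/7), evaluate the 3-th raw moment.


For Bernoulli: X in {0,1}
E[X^3] = 0^3*(1-1/7) + 1^3*1/7 = 1/7

1/7


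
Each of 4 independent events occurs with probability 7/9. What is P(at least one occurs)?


P(at least one) = 1 - P(none)
P(none) = (1 - 7/9)^4 = (2/9)^4 = 16/6561
P(at least one) = 1 - 16/6561 = 6545/6561

6545/6561


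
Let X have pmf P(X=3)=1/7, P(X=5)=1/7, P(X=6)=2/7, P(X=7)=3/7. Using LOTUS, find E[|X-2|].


E[|X-2|] = sum(g(x)*P(x))
= 1*1/7 + 3*1/7 + 4*2/7 + 5*3/7
= 27/7

27/7


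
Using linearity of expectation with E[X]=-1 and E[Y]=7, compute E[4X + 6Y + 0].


E[4X + 6Y + 0] = 4*E[X] + 6*E[Y] + 0
= (4)*(-1) + (6)*(7) + (0)
= -4 + 42 + 0 = 38

38


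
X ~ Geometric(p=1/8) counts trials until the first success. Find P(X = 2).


P(X=2) = (1-p)^1 * p = (7/8)^1 * 1/8
= 7/8 * 1/8 = 7/64

7/64


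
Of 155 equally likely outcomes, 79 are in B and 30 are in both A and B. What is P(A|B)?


P(A|B) = P(A∩B)/P(B) = (30/155)/(79/155) = 30/79

30/79


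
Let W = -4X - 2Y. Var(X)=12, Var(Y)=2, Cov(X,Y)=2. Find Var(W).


Var(-4X - 2Y) = (-4)^2*Var(X) + (-2)^2*Var(Y) + 2*(-4)*(-2)*Cov(X,Y)
= 16*12 + 4*2 + 16*2
= 192 + 8 + 32 = 232

232


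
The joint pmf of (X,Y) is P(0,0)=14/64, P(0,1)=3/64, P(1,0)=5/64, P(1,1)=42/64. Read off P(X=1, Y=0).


Read from table: P(X=1, Y=0) = 5/64

5/64


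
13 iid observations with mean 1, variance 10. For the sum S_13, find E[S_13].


E[S_n] = n*E[X_1] = 13*1 = 13

13


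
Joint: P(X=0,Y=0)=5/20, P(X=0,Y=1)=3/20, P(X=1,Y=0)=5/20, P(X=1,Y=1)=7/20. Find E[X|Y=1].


P(Y=1) = 10/20
E[X|Y=1] = (0*3 + 1*7)/10 = 7/10

7/10


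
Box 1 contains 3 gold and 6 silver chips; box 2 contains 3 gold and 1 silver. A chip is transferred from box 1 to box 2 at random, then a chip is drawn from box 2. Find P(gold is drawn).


P(transfer gold) = 3/9 = 1/3; P(transfer silver) = 2/3
If gold transferred: Urn II has 4 gold of 5, so P(gold|gold moved) = 4/5
If silver transferred: Urn II has 3 gold of 5, so P(gold|silver moved) = 3/5
By total probability: P(gold) = 1/3*4/5 + 2/3*3/5 = 2/3

2/3


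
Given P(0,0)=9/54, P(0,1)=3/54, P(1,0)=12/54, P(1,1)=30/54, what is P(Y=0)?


P(Y=0) = P(0,0)+P(1,0) = 9/54 + 12/54 = 21/54 = 7/18

7/18


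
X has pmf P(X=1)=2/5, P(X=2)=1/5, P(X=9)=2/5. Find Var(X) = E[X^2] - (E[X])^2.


E[X] = 22/5, E[X^2] = 168/5
Var(X) = E[X^2] - (E[X])^2 = 168/5 - (22/5)^2 = 356/25

356/25
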